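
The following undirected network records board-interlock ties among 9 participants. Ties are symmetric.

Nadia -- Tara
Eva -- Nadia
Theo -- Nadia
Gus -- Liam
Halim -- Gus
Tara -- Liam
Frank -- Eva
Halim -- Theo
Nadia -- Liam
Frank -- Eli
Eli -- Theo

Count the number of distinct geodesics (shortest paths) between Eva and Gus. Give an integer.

1

The shortest distance is 3, and the only length-3 path is Eva–Nadia–Liam–Gus. So there is exactly 1 shortest path.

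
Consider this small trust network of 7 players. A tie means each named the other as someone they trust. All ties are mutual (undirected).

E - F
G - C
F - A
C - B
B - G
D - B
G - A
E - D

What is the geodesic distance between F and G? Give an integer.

One shortest route is F – A – G, which uses 2 edges, and F and G are not directly tied, so nothing shorter exists. So d(F,G) = 2.

2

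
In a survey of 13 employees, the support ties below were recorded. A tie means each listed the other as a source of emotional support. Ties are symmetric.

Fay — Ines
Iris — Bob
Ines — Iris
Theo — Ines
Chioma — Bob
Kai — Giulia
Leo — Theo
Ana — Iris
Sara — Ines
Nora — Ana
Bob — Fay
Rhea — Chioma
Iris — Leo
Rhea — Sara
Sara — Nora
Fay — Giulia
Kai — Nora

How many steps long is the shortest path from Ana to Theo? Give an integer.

3

One shortest route is Ana – Iris – Leo – Theo, which uses 3 edges, and at distance 2 from Ana we only reach {Bob, Ines, Kai, Leo, Sara}, which does not include Theo. So d(Ana,Theo) = 3.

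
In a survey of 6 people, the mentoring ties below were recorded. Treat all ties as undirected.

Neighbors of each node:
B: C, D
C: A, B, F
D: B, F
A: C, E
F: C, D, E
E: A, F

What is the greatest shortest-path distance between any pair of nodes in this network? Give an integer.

Eccentricity of each node (its greatest distance to any other): A:3, B:3, C:2, D:3, E:3, F:2.
The maximum eccentricity is 3, realized for instance by the pair B–E via B – C – A – E. So the diameter is 3.

3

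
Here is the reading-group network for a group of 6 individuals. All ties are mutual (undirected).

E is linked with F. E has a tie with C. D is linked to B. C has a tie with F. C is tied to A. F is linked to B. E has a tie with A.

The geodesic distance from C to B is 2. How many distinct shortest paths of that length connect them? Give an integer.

The shortest distance is 2, and the only length-2 path is C–F–B. So there is exactly 1 shortest path.

1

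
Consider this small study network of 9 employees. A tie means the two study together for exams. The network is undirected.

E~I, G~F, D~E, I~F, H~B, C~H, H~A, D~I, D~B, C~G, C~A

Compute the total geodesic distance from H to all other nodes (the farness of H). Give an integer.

16

Distances from H: A:1, B:1, C:1, D:2, E:3, F:3, G:2, I:3.
Sum = 1 + 1 + 1 + 2 + 3 + 3 + 2 + 3 = 16.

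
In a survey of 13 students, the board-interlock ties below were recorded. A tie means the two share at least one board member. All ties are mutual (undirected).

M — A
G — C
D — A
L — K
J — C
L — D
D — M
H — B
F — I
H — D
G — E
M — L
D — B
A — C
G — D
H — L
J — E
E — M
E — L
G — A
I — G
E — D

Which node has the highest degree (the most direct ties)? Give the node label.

Degrees — A:4, B:2, C:3, D:7, E:5, F:1, G:5, H:3, I:2, J:2, K:1, L:5, M:4.
The maximum is 7, attained only by D.

D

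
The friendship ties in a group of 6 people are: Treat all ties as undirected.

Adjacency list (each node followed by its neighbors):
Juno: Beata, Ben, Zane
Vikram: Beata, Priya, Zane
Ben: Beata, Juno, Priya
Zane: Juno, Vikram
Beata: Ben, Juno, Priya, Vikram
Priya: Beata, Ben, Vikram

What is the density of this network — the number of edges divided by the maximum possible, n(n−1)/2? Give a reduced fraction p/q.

There are 9 edges and 6 nodes, so the maximum possible is C(6,2) = 15.
Density = 9/15 = 3/5.

3/5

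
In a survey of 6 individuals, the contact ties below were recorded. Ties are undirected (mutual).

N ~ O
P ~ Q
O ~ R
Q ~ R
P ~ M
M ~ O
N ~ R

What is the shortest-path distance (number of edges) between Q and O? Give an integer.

2

One shortest route is Q – R – O, which uses 2 edges, and Q and O are not directly tied, so nothing shorter exists. So d(Q,O) = 2.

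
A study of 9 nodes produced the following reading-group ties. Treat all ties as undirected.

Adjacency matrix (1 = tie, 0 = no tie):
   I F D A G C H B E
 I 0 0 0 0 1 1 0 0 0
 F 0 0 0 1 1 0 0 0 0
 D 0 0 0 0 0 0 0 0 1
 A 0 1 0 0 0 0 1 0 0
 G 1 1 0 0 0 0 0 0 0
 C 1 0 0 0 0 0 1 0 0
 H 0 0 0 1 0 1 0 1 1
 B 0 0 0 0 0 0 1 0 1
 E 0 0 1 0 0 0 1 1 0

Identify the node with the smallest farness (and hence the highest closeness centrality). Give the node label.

H

Farness (sum of distances to all others) for each node — A:16, B:18, C:16, D:24, E:17, F:19, G:22, H:13, I:19.
The smallest farness is 13, for H, so H has the highest closeness.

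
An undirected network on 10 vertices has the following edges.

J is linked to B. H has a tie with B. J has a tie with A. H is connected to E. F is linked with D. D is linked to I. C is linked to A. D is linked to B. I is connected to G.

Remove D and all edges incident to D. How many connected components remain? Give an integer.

Without D, the remaining ties split the others into: {A, B, C, E, H, J}; {G, I}; {F}.
That's 3 separate components.

3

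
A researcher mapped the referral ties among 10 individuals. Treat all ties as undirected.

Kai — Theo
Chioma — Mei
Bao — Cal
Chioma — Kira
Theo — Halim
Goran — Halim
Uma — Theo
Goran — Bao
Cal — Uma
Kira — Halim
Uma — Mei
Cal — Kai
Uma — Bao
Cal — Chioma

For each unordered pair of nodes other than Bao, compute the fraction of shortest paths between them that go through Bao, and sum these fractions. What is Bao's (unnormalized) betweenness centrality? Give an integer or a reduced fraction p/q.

17/4

Pairs whose geodesics pass through Bao — Chioma–Goran: 1/2; Mei–Goran: 1; Uma–Goran: 1; Kai–Goran: 1/2; Cal–Goran: 1; Cal–Halim: 1/4.
All other pairs contribute 0.
Summing the contributions gives betweenness(Bao) = 17/4.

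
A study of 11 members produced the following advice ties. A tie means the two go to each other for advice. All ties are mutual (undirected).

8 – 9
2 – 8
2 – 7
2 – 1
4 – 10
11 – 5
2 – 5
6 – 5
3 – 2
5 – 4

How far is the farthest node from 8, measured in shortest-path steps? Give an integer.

Distances from 8: 1:2, 2:1, 3:2, 4:3, 5:2, 6:3, 7:2, 9:1, 10:4, 11:3.
The largest is 4 (to 10), so the eccentricity of 8 is 4.

4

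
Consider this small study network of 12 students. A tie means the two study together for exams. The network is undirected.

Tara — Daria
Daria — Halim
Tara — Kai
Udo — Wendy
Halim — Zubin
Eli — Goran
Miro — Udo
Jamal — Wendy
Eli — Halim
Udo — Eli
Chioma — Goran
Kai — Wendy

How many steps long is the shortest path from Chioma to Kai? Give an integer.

5

One shortest route is Chioma – Goran – Eli – Udo – Wendy – Kai, which uses 5 edges, and at distance 4 from Chioma we only reach {Daria, Miro, Wendy, Zubin}, which does not include Kai. So d(Chioma,Kai) = 5.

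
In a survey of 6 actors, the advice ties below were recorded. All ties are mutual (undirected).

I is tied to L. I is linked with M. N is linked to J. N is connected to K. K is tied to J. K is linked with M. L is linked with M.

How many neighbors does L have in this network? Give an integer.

L is directly tied to I and M. That is 2 neighbors, so the degree of L is 2.

2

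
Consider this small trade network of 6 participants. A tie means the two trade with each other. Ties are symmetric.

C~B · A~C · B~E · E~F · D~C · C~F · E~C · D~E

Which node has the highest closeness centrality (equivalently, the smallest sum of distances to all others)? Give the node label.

Farness (sum of distances to all others) for each node — A:9, B:8, C:5, D:8, E:6, F:8.
The smallest farness is 5, for C, so C has the highest closeness.

C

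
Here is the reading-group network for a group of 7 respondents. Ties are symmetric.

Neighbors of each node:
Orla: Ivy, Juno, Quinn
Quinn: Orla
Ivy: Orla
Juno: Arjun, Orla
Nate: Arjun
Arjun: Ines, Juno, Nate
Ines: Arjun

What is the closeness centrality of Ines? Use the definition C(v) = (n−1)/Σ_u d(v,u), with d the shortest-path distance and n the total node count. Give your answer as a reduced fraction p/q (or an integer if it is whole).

3/8

Distances from Ines: Arjun:1, Ivy:4, Juno:2, Nate:2, Orla:3, Quinn:4. Sum = 16.
n = 7, so closeness = 6/16 = 3/8.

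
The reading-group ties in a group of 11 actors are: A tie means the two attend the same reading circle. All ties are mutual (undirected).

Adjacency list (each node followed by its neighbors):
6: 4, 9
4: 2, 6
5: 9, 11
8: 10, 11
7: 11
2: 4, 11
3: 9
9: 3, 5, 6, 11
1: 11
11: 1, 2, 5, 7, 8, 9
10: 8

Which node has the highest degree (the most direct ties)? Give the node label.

11

Degrees — 1:1, 2:2, 3:1, 4:2, 5:2, 6:2, 7:1, 8:2, 9:4, 10:1, 11:6.
The maximum is 6, attained only by 11.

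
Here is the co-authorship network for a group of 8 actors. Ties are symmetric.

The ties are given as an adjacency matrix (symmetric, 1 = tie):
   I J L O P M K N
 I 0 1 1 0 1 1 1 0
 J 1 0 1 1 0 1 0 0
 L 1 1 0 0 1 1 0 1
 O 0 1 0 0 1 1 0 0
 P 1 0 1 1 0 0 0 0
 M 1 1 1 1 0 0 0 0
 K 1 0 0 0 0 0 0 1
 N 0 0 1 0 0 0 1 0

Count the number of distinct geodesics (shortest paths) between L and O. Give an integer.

3

The shortest distance is 2. The length-2 paths are: L–J–O; L–P–O; L–M–O.
That gives 3 distinct shortest paths.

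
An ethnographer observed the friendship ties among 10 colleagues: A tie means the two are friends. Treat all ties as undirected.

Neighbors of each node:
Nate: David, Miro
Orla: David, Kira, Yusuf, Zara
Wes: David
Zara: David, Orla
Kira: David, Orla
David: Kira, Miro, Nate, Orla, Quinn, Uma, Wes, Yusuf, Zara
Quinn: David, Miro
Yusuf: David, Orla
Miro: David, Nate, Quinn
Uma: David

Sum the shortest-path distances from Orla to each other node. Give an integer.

14

Distances from Orla: David:1, Kira:1, Miro:2, Nate:2, Quinn:2, Uma:2, Wes:2, Yusuf:1, Zara:1.
Sum = 1 + 1 + 2 + 2 + 2 + 2 + 2 + 1 + 1 = 14.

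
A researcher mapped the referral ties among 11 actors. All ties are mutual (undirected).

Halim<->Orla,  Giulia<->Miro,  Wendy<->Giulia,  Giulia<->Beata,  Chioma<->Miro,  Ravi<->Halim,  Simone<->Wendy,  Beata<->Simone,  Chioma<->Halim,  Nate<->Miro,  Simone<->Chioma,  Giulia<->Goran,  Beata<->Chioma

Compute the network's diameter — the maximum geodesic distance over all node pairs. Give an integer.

Eccentricity of each node (its greatest distance to any other): Beata:3, Chioma:3, Giulia:4, Goran:5, Halim:4, Miro:3, Nate:4, Orla:5, Ravi:5, Simone:3, Wendy:4.
The maximum eccentricity is 5, realized for instance by the pair Ravi–Goran via Ravi – Halim – Chioma – Beata – Giulia – Goran. So the diameter is 5.

5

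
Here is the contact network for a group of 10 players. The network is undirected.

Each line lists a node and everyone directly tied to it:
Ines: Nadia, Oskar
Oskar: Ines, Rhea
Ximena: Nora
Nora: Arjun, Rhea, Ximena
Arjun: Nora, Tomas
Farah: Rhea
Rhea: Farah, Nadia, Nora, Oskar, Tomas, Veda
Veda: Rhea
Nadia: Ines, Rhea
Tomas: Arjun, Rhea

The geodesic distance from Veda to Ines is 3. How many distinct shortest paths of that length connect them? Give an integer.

2

The shortest distance is 3. The length-3 paths are: Veda–Rhea–Nadia–Ines; Veda–Rhea–Oskar–Ines.
That gives 2 distinct shortest paths.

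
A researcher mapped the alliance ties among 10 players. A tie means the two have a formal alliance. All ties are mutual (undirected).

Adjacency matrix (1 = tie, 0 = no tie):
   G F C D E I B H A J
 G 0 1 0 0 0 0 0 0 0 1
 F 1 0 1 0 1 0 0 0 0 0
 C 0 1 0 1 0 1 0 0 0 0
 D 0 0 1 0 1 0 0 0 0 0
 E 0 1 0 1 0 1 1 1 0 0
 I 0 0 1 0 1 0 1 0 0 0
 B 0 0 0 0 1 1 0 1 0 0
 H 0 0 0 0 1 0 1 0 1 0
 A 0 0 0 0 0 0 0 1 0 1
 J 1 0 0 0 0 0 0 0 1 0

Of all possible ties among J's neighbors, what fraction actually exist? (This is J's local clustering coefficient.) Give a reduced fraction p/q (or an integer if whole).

J's neighbors: A and G (k = 2).
Possible neighbor pairs: C(2,2) = 1. Edges among them: none → e = 0.
Clustering(J) = 0/1.

0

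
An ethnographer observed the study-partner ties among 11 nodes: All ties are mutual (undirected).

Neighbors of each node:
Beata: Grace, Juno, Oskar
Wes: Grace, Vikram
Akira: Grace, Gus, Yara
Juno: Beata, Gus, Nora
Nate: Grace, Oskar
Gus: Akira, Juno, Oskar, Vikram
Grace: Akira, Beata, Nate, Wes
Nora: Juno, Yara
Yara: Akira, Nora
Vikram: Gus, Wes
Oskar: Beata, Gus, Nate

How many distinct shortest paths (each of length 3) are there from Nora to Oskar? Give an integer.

The shortest distance is 3. The length-3 paths are: Nora–Juno–Gus–Oskar; Nora–Juno–Beata–Oskar.
That gives 2 distinct shortest paths.

2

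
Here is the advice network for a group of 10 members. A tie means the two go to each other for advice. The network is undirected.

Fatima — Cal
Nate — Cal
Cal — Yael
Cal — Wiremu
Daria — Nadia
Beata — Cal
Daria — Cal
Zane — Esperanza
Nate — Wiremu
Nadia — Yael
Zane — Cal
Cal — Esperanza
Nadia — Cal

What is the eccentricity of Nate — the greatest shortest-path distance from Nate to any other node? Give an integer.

2

Distances from Nate: Beata:2, Cal:1, Daria:2, Esperanza:2, Fatima:2, Nadia:2, Wiremu:1, Yael:2, Zane:2.
The largest is 2 (to Nadia, Daria, Beata, Zane, Fatima, Yael, and Esperanza), so the eccentricity of Nate is 2.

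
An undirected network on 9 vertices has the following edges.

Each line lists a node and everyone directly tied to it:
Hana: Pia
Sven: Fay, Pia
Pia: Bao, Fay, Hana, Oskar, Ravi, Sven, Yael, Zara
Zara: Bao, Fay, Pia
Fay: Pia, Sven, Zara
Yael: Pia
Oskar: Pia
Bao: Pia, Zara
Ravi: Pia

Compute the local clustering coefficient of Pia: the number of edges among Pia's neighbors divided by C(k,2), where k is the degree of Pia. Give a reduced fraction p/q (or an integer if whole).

3/28

Pia's neighbors: Bao, Fay, Hana, Oskar, Ravi, Sven, Yael, and Zara (k = 8).
Possible neighbor pairs: C(8,2) = 28. Edges among them: Bao–Zara, Fay–Sven, Fay–Zara → e = 3.
Clustering(Pia) = 3/28.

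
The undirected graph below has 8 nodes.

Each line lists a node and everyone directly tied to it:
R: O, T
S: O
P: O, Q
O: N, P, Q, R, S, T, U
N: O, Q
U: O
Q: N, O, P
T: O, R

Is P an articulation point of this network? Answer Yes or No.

No

Even without P, every remaining node can still reach every other (the residual graph is connected), so P is not a cut vertex.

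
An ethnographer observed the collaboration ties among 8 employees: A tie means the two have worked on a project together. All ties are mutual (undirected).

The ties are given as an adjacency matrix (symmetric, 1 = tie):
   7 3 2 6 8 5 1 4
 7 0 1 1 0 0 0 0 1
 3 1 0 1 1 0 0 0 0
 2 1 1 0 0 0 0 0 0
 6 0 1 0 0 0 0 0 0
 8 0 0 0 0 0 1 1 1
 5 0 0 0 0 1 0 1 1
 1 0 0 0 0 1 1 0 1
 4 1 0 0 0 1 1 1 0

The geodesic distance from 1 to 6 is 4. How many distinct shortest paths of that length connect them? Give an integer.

The shortest distance is 4, and the only length-4 path is 1–4–7–3–6. So there is exactly 1 shortest path.

1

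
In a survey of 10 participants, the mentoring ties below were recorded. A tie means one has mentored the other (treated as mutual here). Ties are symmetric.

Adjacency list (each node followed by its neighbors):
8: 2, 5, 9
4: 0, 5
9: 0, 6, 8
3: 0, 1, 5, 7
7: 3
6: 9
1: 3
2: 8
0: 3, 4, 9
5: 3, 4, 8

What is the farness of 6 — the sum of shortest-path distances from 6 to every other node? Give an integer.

Distances from 6: 0:2, 1:4, 2:3, 3:3, 4:3, 5:3, 7:4, 8:2, 9:1.
Sum = 2 + 4 + 3 + 3 + 3 + 3 + 4 + 2 + 1 = 25.

25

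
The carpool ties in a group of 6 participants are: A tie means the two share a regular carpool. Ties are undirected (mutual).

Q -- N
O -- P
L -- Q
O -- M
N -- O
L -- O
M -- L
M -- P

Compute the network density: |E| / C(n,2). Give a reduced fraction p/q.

There are 8 edges and 6 nodes, so the maximum possible is C(6,2) = 15.
Density = 8/15.

8/15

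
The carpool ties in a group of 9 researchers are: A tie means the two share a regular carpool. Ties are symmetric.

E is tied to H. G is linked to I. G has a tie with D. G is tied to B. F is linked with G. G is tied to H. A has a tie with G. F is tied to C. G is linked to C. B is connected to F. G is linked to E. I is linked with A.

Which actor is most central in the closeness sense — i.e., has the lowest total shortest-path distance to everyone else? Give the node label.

G

Farness (sum of distances to all others) for each node — A:14, B:14, C:14, D:15, E:14, F:13, G:8, H:14, I:14.
The smallest farness is 8, for G, so G has the highest closeness.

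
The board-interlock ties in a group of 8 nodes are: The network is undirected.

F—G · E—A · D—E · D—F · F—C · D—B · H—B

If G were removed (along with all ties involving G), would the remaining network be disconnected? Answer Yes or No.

No

Even without G, every remaining node can still reach every other (the residual graph is connected), so G is not a cut vertex.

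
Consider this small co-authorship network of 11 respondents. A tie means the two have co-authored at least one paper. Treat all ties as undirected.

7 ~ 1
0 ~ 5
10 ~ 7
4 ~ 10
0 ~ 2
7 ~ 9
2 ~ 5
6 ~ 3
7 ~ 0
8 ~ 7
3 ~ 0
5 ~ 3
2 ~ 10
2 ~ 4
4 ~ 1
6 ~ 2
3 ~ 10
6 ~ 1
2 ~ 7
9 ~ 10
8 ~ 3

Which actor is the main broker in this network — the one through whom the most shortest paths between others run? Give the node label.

7

Unnormalized betweenness of each node: 0:23/15, 1:11/6, 2:481/60, 3:377/60, 4:31/30, 5:1/4, 6:119/60, 7:649/60, 8:1/3, 9:0, 10:71/12.
7 has the largest value, 649/60, making it the main broker — the node through which the most shortest paths run.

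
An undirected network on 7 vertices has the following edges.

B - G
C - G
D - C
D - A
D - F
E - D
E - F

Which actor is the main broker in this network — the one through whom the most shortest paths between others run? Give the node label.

D

Unnormalized betweenness of each node: A:0, B:0, C:8, D:11, E:0, F:0, G:5.
D has the largest value, 11, making it the main broker — the node through which the most shortest paths run.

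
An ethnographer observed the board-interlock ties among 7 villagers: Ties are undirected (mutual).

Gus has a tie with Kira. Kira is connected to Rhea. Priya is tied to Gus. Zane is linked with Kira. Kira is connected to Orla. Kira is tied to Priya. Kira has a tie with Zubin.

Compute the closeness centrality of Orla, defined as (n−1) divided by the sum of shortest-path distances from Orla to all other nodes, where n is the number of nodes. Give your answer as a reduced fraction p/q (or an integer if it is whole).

Distances from Orla: Gus:2, Kira:1, Priya:2, Rhea:2, Zane:2, Zubin:2. Sum = 11.
n = 7, so closeness = 6/11.

6/11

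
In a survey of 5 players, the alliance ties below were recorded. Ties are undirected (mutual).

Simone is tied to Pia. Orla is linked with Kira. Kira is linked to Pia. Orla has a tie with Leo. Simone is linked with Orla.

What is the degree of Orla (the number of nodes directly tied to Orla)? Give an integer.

3

Orla is directly tied to Kira, Leo, and Simone. That is 3 neighbors, so the degree of Orla is 3.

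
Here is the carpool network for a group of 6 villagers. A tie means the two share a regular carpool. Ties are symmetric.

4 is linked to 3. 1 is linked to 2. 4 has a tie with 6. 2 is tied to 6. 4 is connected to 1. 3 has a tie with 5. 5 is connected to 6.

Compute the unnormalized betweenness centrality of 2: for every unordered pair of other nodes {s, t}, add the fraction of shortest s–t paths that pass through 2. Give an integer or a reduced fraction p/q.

5/6

Pairs whose geodesics pass through 2 — 6–1: 1/2; 5–1: 1/3.
All other pairs contribute 0.
Summing the contributions gives betweenness(2) = 5/6.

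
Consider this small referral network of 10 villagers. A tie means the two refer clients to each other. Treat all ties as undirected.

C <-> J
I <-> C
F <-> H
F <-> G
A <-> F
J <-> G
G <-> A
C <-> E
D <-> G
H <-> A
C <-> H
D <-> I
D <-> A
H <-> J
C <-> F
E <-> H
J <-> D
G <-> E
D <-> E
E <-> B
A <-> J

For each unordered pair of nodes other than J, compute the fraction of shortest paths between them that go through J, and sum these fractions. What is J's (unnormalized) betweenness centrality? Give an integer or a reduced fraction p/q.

Pairs whose geodesics pass through J — A–C: 1/3; C–D: 1/3; C–G: 1/3; H–D: 1/3; H–G: 1/4.
All other pairs contribute 0.
Summing the contributions gives betweenness(J) = 19/12.

19/12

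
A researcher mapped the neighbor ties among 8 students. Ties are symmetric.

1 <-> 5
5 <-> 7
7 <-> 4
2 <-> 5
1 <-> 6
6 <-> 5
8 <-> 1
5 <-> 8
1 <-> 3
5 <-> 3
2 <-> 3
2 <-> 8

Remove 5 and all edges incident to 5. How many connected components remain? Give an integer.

Without 5, the remaining ties split the others into: {4, 7}; {1, 2, 3, 6, 8}.
That's 2 separate components.

2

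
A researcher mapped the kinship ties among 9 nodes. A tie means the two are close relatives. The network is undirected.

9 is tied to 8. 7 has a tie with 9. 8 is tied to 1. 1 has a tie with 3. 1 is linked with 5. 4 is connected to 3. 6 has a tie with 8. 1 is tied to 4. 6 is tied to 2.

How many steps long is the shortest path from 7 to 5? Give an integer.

4

One shortest route is 7 – 9 – 8 – 1 – 5, which uses 4 edges, and at distance 3 from 7 we only reach {1, 6}, which does not include 5. So d(7,5) = 4.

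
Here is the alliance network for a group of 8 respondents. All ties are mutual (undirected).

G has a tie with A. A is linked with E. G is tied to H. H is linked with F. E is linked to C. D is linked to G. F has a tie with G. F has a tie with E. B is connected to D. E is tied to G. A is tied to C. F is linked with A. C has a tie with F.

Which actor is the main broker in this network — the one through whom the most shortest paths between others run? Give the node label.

Unnormalized betweenness of each node: A:1, B:0, C:0, D:6, E:1, F:3, G:11, H:0.
G has the largest value, 11, making it the main broker — the node through which the most shortest paths run.

G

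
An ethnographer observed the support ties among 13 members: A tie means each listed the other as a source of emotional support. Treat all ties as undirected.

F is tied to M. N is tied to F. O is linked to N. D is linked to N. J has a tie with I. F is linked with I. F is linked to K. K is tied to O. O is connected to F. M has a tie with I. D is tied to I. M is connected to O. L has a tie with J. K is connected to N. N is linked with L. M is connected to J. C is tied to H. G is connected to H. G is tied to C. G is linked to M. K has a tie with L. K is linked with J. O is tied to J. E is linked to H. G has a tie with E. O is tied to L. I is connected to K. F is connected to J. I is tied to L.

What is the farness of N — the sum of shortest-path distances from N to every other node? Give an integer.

26

Distances from N: C:4, D:1, E:4, F:1, G:3, H:4, I:2, J:2, K:1, L:1, M:2, O:1.
Sum = 4 + 1 + 4 + 1 + 3 + 4 + 2 + 2 + 1 + 1 + 2 + 1 = 26.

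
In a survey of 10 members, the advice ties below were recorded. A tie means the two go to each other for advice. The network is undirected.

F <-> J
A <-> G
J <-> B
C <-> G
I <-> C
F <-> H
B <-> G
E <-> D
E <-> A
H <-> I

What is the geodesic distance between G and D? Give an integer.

One shortest route is G – A – E – D, which uses 3 edges, and at distance 2 from G we only reach {E, I, J}, which does not include D. So d(G,D) = 3.

3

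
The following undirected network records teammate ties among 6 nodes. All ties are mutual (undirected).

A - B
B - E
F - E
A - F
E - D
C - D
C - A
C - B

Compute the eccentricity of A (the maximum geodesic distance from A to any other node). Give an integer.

Distances from A: B:1, C:1, D:2, E:2, F:1.
The largest is 2 (to E and D), so the eccentricity of A is 2.

2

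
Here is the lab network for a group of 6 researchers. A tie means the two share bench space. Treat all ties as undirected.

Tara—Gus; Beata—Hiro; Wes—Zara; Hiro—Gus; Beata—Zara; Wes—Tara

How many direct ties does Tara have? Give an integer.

2

Tara is directly tied to Gus and Wes. That is 2 neighbors, so the degree of Tara is 2.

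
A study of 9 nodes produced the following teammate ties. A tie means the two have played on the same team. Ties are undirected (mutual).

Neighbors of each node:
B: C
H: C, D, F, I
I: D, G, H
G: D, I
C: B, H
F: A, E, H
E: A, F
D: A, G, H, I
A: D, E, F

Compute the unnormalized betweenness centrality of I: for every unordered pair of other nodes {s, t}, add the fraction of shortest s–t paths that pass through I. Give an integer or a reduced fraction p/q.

Pairs whose geodesics pass through I — H–G: 1/2; B–G: 1/2; G–F: 1/3; G–C: 1/2.
All other pairs contribute 0.
Summing the contributions gives betweenness(I) = 11/6.

11/6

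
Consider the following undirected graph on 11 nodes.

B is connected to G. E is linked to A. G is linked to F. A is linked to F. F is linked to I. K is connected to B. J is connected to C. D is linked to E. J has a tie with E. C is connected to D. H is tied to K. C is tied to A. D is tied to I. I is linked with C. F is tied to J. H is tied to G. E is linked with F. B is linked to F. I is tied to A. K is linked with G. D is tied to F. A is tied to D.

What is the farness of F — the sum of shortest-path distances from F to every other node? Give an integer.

Distances from F: A:1, B:1, C:2, D:1, E:1, G:1, H:2, I:1, J:1, K:2.
Sum = 1 + 1 + 2 + 1 + 1 + 1 + 2 + 1 + 1 + 2 = 13.

13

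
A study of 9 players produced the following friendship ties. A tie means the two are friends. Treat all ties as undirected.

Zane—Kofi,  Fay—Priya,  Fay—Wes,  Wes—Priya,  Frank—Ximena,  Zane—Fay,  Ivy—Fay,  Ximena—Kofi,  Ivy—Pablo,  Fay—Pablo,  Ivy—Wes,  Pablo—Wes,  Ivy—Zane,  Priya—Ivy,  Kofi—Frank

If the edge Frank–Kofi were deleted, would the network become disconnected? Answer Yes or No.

Even without that edge, Frank still reaches Kofi via Frank – Ximena – Kofi, so the network stays connected. Not a bridge.

No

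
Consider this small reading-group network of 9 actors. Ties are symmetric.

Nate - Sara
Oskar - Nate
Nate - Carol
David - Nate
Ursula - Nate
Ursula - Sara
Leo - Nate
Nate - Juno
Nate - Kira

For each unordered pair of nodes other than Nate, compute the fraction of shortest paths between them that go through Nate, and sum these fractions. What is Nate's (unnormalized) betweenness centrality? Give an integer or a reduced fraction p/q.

Pairs whose geodesics pass through Nate — Sara–David: 1; Sara–Carol: 1; Sara–Leo: 1; Sara–Kira: 1; Sara–Oskar: 1; Sara–Juno: 1; David–Carol: 1; David–Leo: 1; David–Kira: 1; David–Oskar: 1; David–Ursula: 1; David–Juno: 1; Carol–Leo: 1; Carol–Kira: 1 … (+13 more pairs).
All other pairs contribute 0.
Summing the contributions gives betweenness(Nate) = 27.

27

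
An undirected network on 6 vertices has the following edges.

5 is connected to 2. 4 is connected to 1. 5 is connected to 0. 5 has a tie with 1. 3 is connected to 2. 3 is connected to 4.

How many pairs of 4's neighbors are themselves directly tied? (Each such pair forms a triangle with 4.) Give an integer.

4's neighbors are 1 and 3, but none of them are tied to each other, so no triangle contains 4.

0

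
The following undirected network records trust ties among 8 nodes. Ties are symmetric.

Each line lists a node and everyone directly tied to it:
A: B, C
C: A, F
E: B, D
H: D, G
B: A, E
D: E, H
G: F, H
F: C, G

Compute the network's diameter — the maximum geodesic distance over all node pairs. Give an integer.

4

Eccentricity of each node (its greatest distance to any other): A:4, B:4, C:4, D:4, E:4, F:4, G:4, H:4.
The maximum eccentricity is 4, realized for instance by the pair H–A via H – D – E – B – A. So the diameter is 4.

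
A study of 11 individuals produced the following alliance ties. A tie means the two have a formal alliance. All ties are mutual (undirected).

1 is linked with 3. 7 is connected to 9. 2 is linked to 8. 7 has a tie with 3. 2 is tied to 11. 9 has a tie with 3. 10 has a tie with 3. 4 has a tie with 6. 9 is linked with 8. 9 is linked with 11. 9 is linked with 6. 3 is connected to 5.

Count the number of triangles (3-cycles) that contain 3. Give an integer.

3's neighbors: 1, 5, 7, 9, and 10.
Neighbor pairs that are themselves tied: 3–7–9. Each forms one triangle with 3, for 1 in total.

1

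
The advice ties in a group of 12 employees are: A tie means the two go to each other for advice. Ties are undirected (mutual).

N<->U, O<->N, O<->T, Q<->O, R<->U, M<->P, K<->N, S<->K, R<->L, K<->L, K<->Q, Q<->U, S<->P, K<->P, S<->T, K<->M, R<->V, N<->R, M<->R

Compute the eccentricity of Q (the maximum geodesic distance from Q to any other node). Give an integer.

3

Distances from Q: K:1, L:2, M:2, N:2, O:1, P:2, R:2, S:2, T:2, U:1, V:3.
The largest is 3 (to V), so the eccentricity of Q is 3.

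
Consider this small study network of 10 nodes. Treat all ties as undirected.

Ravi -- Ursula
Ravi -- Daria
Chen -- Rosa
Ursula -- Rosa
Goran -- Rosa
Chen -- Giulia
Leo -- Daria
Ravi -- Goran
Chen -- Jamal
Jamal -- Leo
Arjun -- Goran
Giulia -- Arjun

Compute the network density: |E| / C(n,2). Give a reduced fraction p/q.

4/15

There are 12 edges and 10 nodes, so the maximum possible is C(10,2) = 45.
Density = 12/45 = 4/15.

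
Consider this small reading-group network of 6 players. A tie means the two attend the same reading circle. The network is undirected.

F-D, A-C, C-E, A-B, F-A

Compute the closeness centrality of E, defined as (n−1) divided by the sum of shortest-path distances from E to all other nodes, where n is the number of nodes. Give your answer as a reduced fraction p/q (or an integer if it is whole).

Distances from E: A:2, B:3, C:1, D:4, F:3. Sum = 13.
n = 6, so closeness = 5/13.

5/13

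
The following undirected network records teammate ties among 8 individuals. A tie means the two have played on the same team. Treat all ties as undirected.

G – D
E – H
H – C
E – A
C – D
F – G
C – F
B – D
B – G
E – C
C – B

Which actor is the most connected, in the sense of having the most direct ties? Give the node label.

Degrees — A:1, B:3, C:5, D:3, E:3, F:2, G:3, H:2.
The maximum is 5, attained only by C.

C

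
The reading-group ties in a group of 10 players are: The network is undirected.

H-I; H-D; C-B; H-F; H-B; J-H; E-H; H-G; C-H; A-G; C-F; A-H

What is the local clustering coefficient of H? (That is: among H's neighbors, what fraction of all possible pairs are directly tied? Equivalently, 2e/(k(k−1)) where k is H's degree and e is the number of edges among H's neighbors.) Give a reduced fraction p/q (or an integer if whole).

1/12

H's neighbors: A, B, C, D, E, F, G, I, and J (k = 9).
Possible neighbor pairs: C(9,2) = 36. Edges among them: A–G, B–C, C–F → e = 3.
Clustering(H) = 3/36 = 1/12.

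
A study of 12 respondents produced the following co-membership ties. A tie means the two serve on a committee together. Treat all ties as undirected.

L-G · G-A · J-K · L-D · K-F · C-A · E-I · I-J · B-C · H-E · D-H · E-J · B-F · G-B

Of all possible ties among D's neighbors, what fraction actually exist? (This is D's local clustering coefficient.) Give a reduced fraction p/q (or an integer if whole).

0

D's neighbors: H and L (k = 2).
Possible neighbor pairs: C(2,2) = 1. Edges among them: none → e = 0.
Clustering(D) = 0/1.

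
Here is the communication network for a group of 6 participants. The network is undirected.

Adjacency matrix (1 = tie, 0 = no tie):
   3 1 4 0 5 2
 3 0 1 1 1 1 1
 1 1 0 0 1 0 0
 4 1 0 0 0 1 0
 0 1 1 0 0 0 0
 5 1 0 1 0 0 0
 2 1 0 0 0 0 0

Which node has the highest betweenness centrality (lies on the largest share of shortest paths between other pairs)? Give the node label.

Unnormalized betweenness of each node: 0:0, 1:0, 2:0, 3:8, 4:0, 5:0.
3 has the largest value, 8, making it the main broker — the node through which the most shortest paths run.

3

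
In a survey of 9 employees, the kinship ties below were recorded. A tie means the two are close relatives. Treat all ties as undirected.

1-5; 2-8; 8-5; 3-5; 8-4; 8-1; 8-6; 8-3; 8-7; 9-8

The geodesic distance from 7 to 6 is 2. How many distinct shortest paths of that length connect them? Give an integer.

The shortest distance is 2, and the only length-2 path is 7–8–6. So there is exactly 1 shortest path.

1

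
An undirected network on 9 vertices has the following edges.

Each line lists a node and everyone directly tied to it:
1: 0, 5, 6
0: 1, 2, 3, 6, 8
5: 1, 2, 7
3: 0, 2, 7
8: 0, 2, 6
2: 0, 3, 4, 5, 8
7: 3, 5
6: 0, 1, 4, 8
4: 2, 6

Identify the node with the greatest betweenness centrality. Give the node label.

Unnormalized betweenness of each node: 0:14/3, 1:2, 2:43/6, 3:19/6, 4:1/3, 5:10/3, 6:5/2, 7:1/2, 8:1/3.
2 has the largest value, 43/6, making it the main broker — the node through which the most shortest paths run.

2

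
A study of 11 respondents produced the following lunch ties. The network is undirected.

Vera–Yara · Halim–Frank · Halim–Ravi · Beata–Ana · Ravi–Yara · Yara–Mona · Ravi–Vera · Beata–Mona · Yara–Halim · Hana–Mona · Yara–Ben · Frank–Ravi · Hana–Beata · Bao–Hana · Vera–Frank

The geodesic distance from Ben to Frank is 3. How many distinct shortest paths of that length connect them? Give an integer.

3

The shortest distance is 3. The length-3 paths are: Ben–Yara–Ravi–Frank; Ben–Yara–Halim–Frank; Ben–Yara–Vera–Frank.
That gives 3 distinct shortest paths.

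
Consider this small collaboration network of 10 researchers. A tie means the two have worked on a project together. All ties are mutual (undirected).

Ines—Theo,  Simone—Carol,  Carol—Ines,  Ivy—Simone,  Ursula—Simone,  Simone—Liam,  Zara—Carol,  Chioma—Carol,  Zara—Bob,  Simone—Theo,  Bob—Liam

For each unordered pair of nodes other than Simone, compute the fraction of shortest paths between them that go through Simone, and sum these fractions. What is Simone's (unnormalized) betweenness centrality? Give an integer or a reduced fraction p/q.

Pairs whose geodesics pass through Simone — Ines–Ivy: 2/2; Ines–Ursula: 2/2; Ines–Liam: 2/2; Chioma–Ivy: 1; Chioma–Ursula: 1; Chioma–Liam: 1; Chioma–Theo: 1/2; Ivy–Ursula: 1; Ivy–Liam: 1; Ivy–Zara: 1; Ivy–Bob: 1; Ivy–Carol: 1; Ivy–Theo: 1; Ursula–Liam: 1 … (+9 more pairs).
All other pairs contribute 0.
Summing the contributions gives betweenness(Simone) = 43/2.

43/2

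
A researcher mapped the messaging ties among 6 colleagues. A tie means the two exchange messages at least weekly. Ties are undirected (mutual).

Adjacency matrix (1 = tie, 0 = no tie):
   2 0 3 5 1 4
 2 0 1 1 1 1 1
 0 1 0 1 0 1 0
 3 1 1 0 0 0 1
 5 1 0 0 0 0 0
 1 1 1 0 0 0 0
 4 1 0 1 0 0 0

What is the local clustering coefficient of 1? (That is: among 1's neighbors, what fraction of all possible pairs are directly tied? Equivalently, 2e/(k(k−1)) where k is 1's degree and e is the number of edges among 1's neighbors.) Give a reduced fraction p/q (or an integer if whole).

1's neighbors: 0 and 2 (k = 2).
Possible neighbor pairs: C(2,2) = 1. Edges among them: 0–2 → e = 1.
Clustering(1) = 1/1.

1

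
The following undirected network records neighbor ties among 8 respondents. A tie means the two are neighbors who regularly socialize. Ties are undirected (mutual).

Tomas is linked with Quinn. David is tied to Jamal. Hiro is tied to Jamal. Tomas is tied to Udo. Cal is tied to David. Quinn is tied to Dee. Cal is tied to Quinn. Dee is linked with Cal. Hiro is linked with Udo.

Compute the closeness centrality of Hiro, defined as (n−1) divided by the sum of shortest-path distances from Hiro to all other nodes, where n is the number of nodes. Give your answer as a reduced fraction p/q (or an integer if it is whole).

Distances from Hiro: Cal:3, David:2, Dee:4, Jamal:1, Quinn:3, Tomas:2, Udo:1. Sum = 16.
n = 8, so closeness = 7/16.

7/16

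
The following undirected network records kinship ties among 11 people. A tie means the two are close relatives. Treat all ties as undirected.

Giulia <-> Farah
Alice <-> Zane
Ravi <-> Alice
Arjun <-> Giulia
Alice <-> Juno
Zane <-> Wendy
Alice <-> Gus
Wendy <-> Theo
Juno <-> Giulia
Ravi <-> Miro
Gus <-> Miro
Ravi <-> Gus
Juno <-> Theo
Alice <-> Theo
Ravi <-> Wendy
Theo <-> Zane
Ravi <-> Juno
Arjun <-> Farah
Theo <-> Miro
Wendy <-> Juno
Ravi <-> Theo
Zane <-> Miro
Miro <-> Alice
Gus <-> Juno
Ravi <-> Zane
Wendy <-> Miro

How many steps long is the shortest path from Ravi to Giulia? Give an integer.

One shortest route is Ravi – Juno – Giulia, which uses 2 edges, and Ravi and Giulia are not directly tied, so nothing shorter exists. So d(Ravi,Giulia) = 2.

2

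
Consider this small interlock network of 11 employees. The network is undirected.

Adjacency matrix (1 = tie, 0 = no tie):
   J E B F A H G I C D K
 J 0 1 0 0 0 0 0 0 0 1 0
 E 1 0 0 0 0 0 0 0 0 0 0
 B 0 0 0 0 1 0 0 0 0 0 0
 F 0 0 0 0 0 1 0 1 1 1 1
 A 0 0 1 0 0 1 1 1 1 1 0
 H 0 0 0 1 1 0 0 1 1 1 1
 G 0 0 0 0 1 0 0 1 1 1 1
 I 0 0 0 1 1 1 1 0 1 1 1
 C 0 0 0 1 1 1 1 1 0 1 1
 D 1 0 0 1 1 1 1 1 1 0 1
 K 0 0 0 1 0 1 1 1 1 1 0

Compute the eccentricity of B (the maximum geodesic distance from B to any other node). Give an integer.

4

Distances from B: A:1, C:2, D:2, E:4, F:3, G:2, H:2, I:2, J:3, K:3.
The largest is 4 (to E), so the eccentricity of B is 4.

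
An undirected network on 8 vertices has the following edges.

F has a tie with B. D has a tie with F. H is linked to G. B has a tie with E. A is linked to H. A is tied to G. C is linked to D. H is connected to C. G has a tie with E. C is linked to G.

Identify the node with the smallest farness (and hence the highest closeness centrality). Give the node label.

G

Farness (sum of distances to all others) for each node — A:16, B:15, C:12, D:14, E:13, F:16, G:11, H:13.
The smallest farness is 11, for G, so G has the highest closeness.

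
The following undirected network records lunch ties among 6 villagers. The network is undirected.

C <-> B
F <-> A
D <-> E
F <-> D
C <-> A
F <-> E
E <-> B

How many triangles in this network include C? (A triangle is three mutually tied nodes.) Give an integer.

0

C's neighbors are A and B, but none of them are tied to each other, so no triangle contains C.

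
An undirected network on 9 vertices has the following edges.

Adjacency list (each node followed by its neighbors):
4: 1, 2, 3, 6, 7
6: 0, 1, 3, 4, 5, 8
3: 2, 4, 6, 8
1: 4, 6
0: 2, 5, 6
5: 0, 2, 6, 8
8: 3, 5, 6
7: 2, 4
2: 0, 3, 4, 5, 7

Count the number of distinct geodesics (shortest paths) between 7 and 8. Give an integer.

4

The shortest distance is 3. The length-3 paths are: 7–2–3–8; 7–4–3–8; 7–2–5–8; 7–4–6–8.
That gives 4 distinct shortest paths.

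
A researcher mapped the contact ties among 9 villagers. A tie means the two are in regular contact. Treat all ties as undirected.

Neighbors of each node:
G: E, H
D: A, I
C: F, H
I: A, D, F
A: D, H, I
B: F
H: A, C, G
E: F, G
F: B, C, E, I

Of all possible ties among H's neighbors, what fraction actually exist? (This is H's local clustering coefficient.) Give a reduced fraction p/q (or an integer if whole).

H's neighbors: A, C, and G (k = 3).
Possible neighbor pairs: C(3,2) = 3. Edges among them: none → e = 0.
Clustering(H) = 0/3 = 0.

0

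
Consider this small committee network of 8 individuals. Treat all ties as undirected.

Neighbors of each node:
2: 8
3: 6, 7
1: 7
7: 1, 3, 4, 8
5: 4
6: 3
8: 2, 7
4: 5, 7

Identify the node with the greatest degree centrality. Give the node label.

Degrees — 1:1, 2:1, 3:2, 4:2, 5:1, 6:1, 7:4, 8:2.
The maximum is 4, attained only by 7.

7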